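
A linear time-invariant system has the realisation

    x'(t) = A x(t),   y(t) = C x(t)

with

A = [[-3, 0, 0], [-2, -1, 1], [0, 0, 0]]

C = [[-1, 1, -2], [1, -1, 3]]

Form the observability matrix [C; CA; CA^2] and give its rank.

CA = [[1, -1, 1], [-1, 1, -1]]
CA^2 = [[-1, 1, -1], [1, -1, 1]]
Observability matrix O = [C; CA; CA^2] = [[-1, 1, -2], [1, -1, 3], [1, -1, 1], [-1, 1, -1], [-1, 1, -1], [1, -1, 1]]
The columns c1, c2, c3 of O are linearly dependent: c1 + c2 = 0 (check each entry), so rank(O) ≤ 2.
The 2×2 minor from rows 1, 2, columns 1, 3 is (-1)·3 - (-2)·1 = -3 - (-2) = -1 ≠ 0, so rank(O) = 2.
rank(O) = 2 < n = 3, so the pair (A, C) is not completely observable.

2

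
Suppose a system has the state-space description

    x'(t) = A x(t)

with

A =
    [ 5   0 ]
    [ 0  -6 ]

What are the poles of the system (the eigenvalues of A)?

det(sI - A) = s^2 - (tr A)s + det A, with tr A = 5 + (-6) = -1 and det A = 5·(-6) - 0·0 = -30 - 0 = -30.
So p(s) = det(sI - A) = s^2 + s - 30.
Factor s^2 + s - 30: two numbers with sum -1 and product -30 are 5 and -6, so s^2 + s - 30 = (s - 5)(s + 6).
Hence p(s) = (s - 5) (s + 6), with roots -6, 5.
At least one eigenvalue has non-negative real part, so the system is not asymptotically stable.

-6, 5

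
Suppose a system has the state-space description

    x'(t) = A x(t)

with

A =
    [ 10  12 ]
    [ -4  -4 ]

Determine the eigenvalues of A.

det(sI - A) = s^2 - (tr A)s + det A, with tr A = 10 + (-4) = 6 and det A = 10·(-4) - 12·(-4) = -40 - (-48) = 8.
So p(s) = det(sI - A) = s^2 - 6s + 8.
Factor s^2 - 6s + 8: two numbers with sum 6 and product 8 are 4 and 2, so s^2 - 6s + 8 = (s - 4)(s - 2).
Hence p(s) = (s - 4) (s - 2), with roots 2, 4.
At least one eigenvalue has non-negative real part, so the system is not asymptotically stable.

2, 4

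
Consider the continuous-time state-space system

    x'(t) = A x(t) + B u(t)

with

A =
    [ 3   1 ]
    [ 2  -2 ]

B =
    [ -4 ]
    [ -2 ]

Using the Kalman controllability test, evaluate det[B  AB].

-12

AB = [[-14], [-4]]
Controllability matrix C = [B  AB] = [[-4, -14], [-2, -4]]
det(C) = (-4)·(-4) - (-14)·(-2) = 16 - 28 = -12
Since det(C) ≠ 0, rank(C) = 2 and the system is completely controllable.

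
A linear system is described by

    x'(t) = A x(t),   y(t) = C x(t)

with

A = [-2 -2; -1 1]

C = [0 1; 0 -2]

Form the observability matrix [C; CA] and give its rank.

CA = [[-1, 1], [2, -2]]
Observability matrix O = [C; CA] = [[0, 1], [0, -2], [-1, 1], [2, -2]]
Take the 2×2 submatrix of O formed by rows 1, 3: [[0, 1], [-1, 1]]. Its determinant is 0·1 - 1·(-1) = 0 - (-1) = 1 ≠ 0.
So rank(O) ≥ 2; since O has 2 columns, rank(O) = 2.
rank(O) = 2 = n, so the pair (A, C) is completely observable.

2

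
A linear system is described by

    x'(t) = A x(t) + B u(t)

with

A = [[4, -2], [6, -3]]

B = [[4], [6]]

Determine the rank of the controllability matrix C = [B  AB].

1

AB = [[4], [6]]
Controllability matrix C = [B  AB] = [[4, 4], [6, 6]]
Every column of C is a scalar multiple of column 1 = [4, 6] (multipliers 1, 1), so the columns span a one-dimensional space.
C ≠ 0, hence rank(C) = 1.
rank(C) = 1 < n = 2, so the pair (A, B) is not completely controllable.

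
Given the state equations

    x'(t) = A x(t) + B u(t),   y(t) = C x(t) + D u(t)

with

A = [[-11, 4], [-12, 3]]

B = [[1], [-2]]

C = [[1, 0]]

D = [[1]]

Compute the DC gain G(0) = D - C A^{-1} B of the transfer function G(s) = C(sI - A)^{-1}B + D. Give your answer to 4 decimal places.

G(0) = C(-A)^{-1}B + D = -C A^{-1} B + D.
det A = 15, so A^{-1} = (1/15)·adj(A) = [[1/5, -4/15], [4/5, -11/15]]
A^{-1} B = [11/15, 34/15]^T
C A^{-1} B = 11/15
G(0) = D - C A^{-1} B = 1 - (11/15) = 4/15 ≈ 0.2667

0.2667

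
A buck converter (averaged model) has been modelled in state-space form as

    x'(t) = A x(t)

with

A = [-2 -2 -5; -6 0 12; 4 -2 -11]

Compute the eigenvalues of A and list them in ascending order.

-6, -4, -3

det(sI - A) = s^3 - (tr A)s^2 + (M11 + M22 + M33)s - det A, where Mii is the 2×2 principal minor of A obtained by deleting row i and column i.
tr A = (-2) + 0 + (-11) = -13; M11 = 0·(-11) - 12·(-2) = 0 - (-24) = 24; M22 = (-2)·(-11) - (-5)·4 = 22 - (-20) = 42; M33 = (-2)·0 - (-2)·(-6) = 0 - 12 = -12; sum of minors = 54.
det A = (-2)·(0·(-11) - 12·(-2)) - (-2)·((-6)·(-11) - 12·4) + (-5)·((-6)·(-2) - 0·4) = (-2)·24 - (-2)·18 + (-5)·12 = -72.
So p(s) = det(sI - A) = s^3 + 13s^2 + 54s + 72.
Rational-root test: any integer root divides 72. Testing small divisors, s = -3 works: p(-3) = -27 + 117 + (-162) + 72 = 0, so (s + 3) is a factor.
Dividing, p(s) = (s + 3)(s^2 + 10s + 24).
Factor s^2 + 10s + 24: two numbers with sum -10 and product 24 are -4 and -6, so s^2 + 10s + 24 = (s + 4)(s + 6).
Hence p(s) = (s + 3) (s + 4) (s + 6), with roots -6, -4, -3.
All eigenvalues have negative real part, so the system is asymptotically stable.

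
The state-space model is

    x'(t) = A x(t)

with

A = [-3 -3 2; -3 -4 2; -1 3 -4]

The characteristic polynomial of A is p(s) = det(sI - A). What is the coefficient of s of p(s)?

Expand det(sI - A) for the 3×3 matrix.
p(s) = s^3 + 11s^2 + 27s + 14.
(Check: constant term = det(-A) = (-1)^3 det A = 14; coefficient of s^2 = -tr A = 11.)
The coefficient of s is 27.

27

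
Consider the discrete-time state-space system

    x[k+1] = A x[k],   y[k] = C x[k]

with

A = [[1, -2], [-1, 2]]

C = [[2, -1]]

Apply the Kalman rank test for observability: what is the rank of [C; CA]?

2

CA = [[3, -6]]
Observability matrix O = [C; CA] = [[2, -1], [3, -6]]
det(O) = 2·(-6) - (-1)·3 = -12 - (-3) = -9 ≠ 0, so rank(O) = 2.
rank(O) = 2 = n, so the pair (A, C) is completely observable.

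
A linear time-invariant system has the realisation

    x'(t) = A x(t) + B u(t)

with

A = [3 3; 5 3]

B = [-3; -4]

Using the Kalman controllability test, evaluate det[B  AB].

-3

AB = [[-21], [-27]]
Controllability matrix C = [B  AB] = [[-3, -21], [-4, -27]]
det(C) = (-3)·(-27) - (-21)·(-4) = 81 - 84 = -3
Since det(C) ≠ 0, rank(C) = 2 and the system is completely controllable.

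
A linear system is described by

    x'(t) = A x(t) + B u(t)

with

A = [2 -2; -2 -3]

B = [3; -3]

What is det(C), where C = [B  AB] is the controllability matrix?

45

AB = [[12], [3]]
Controllability matrix C = [B  AB] = [[3, 12], [-3, 3]]
det(C) = 3·3 - 12·(-3) = 9 - (-36) = 45
Since det(C) ≠ 0, rank(C) = 2 and the system is completely controllable.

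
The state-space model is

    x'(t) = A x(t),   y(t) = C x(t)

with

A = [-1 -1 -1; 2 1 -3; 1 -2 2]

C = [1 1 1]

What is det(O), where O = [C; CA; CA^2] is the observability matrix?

0

CA = [[2, -2, -2]]
CA^2 = [[-8, 0, 0]]
Observability matrix O = [C; CA; CA^2] = [[1, 1, 1], [2, -2, -2], [-8, 0, 0]]
Expanding along the first row, det(O) = 1·((-2)·0 - (-2)·0) - 1·(2·0 - (-2)·(-8)) + 1·(2·0 - (-2)·(-8)) = 1·0 - 1·(-16) + 1·(-16) = 0
Since det(O) = 0, rank(O) < 3 and the system is not completely observable.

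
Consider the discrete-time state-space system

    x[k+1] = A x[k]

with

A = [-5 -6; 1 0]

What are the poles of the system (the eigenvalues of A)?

-3, -2

det(zI - A) = z^2 - (tr A)z + det A, with tr A = (-5) + 0 = -5 and det A = (-5)·0 - (-6)·1 = 0 - (-6) = 6.
So p(z) = det(zI - A) = z^2 + 5z + 6.
Factor z^2 + 5z + 6: two numbers with sum -5 and product 6 are -2 and -3, so z^2 + 5z + 6 = (z + 2)(z + 3).
Hence p(z) = (z + 2) (z + 3), with roots -3, -2.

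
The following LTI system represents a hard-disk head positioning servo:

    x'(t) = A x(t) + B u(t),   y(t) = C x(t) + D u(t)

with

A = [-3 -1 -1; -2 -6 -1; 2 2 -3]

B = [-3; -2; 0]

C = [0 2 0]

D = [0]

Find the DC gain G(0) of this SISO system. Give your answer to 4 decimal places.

G(0) = C(-A)^{-1}B + D = -C A^{-1} B + D.
det A = -60, so A^{-1} = (1/-60)·adj(A) = [[-1/3, 1/12, 1/12], [2/15, -11/60, 1/60], [-2/15, -1/15, -4/15]]
A^{-1} B = [5/6, -1/30, 8/15]^T
C A^{-1} B = -1/15
G(0) = D - C A^{-1} B = 0 - (-1/15) = 1/15 ≈ 0.0667

0.0667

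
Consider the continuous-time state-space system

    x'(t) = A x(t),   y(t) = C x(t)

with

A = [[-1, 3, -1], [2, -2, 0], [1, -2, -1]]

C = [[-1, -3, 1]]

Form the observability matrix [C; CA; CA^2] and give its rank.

3

CA = [[-4, 1, 0]]
CA^2 = [[6, -14, 4]]
Observability matrix O = [C; CA; CA^2] = [[-1, -3, 1], [-4, 1, 0], [6, -14, 4]]
det(O) = (-1)·(1·4 - 0·(-14)) - (-3)·((-4)·4 - 0·6) + 1·((-4)·(-14) - 1·6) = (-1)·4 - (-3)·(-16) + 1·50 = -2 ≠ 0, so rank(O) = 3.
rank(O) = 3 = n, so the pair (A, C) is completely observable.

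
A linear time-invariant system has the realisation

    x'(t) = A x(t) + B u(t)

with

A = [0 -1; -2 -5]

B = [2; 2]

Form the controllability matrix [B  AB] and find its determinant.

AB = [[-2], [-14]]
Controllability matrix C = [B  AB] = [[2, -2], [2, -14]]
det(C) = 2·(-14) - (-2)·2 = -28 - (-4) = -24
Since det(C) ≠ 0, rank(C) = 2 and the system is completely controllable.

-24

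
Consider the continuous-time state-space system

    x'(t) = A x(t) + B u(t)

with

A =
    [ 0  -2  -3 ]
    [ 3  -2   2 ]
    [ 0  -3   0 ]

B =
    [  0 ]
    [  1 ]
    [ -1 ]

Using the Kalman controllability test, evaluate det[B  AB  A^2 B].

-136

AB = [[1], [-4], [-3]]
A^2B = [[17], [5], [12]]
Controllability matrix C = [B  AB  A^2B] = [[0, 1, 17], [1, -4, 5], [-1, -3, 12]]
Expanding along the first row, det(C) = 0·((-4)·12 - 5·(-3)) - 1·(1·12 - 5·(-1)) + 17·(1·(-3) - (-4)·(-1)) = 0·(-33) - 1·17 + 17·(-7) = -136
Since det(C) ≠ 0, rank(C) = 3 and the system is completely controllable.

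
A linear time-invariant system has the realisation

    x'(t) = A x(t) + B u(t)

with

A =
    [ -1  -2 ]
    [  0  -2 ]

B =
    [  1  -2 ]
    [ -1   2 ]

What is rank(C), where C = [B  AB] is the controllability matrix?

2

AB = [[1, -2], [2, -4]]
Controllability matrix C = [B  AB] = [[1, -2, 1, -2], [-1, 2, 2, -4]]
Take the 2×2 submatrix of C formed by columns 1, 3: [[1, 1], [-1, 2]]. Its determinant is 1·2 - 1·(-1) = 2 - (-1) = 3 ≠ 0.
So rank(C) ≥ 2; since C has 2 rows, rank(C) = 2.
rank(C) = 2 = n, so the pair (A, B) is completely controllable.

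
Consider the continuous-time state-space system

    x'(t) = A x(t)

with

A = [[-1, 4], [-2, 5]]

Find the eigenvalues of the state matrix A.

det(sI - A) = s^2 - (tr A)s + det A, with tr A = (-1) + 5 = 4 and det A = (-1)·5 - 4·(-2) = -5 - (-8) = 3.
So p(s) = det(sI - A) = s^2 - 4s + 3.
Factor s^2 - 4s + 3: two numbers with sum 4 and product 3 are 3 and 1, so s^2 - 4s + 3 = (s - 3)(s - 1).
Hence p(s) = (s - 3) (s - 1), with roots 1, 3.
At least one eigenvalue has non-negative real part, so the system is not asymptotically stable.

1, 3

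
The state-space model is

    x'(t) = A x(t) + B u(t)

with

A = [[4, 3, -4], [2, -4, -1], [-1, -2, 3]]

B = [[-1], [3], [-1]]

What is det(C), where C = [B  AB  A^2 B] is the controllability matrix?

-2301

AB = [[9], [-13], [-8]]
A^2B = [[29], [78], [-7]]
Controllability matrix C = [B  AB  A^2B] = [[-1, 9, 29], [3, -13, 78], [-1, -8, -7]]
Expanding along the first row, det(C) = (-1)·((-13)·(-7) - 78·(-8)) - 9·(3·(-7) - 78·(-1)) + 29·(3·(-8) - (-13)·(-1)) = (-1)·715 - 9·57 + 29·(-37) = -2301
Since det(C) ≠ 0, rank(C) = 3 and the system is completely controllable.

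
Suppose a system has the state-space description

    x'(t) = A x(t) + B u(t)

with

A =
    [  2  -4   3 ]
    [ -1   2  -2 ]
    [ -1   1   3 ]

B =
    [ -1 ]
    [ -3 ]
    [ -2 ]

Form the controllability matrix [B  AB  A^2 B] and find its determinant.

-801

AB = [[4], [-1], [-8]]
A^2B = [[-12], [10], [-29]]
Controllability matrix C = [B  AB  A^2B] = [[-1, 4, -12], [-3, -1, 10], [-2, -8, -29]]
Expanding along the first row, det(C) = (-1)·((-1)·(-29) - 10·(-8)) - 4·((-3)·(-29) - 10·(-2)) + (-12)·((-3)·(-8) - (-1)·(-2)) = (-1)·109 - 4·107 + (-12)·22 = -801
Since det(C) ≠ 0, rank(C) = 3 and the system is completely controllable.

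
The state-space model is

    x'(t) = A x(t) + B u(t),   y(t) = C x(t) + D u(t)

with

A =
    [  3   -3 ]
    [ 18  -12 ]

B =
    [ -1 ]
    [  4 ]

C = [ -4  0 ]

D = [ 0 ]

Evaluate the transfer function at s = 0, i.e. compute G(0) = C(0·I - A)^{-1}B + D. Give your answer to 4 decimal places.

5.3333

G(0) = C(-A)^{-1}B + D = -C A^{-1} B + D.
det A = 18, so A^{-1} = (1/18)·adj(A) = [[-2/3, 1/6], [-1, 1/6]]
A^{-1} B = [4/3, 5/3]^T
C A^{-1} B = -16/3
G(0) = D - C A^{-1} B = 0 - (-16/3) = 16/3 ≈ 5.3333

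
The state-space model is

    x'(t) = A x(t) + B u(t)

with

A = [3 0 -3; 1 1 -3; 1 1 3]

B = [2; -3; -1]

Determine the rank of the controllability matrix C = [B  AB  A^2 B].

3

AB = [[9], [2], [-4]]
A^2B = [[39], [23], [-1]]
Controllability matrix C = [B  AB  A^2B] = [[2, 9, 39], [-3, 2, 23], [-1, -4, -1]]
det(C) = 2·(2·(-1) - 23·(-4)) - 9·((-3)·(-1) - 23·(-1)) + 39·((-3)·(-4) - 2·(-1)) = 2·90 - 9·26 + 39·14 = 492 ≠ 0, so rank(C) = 3.
rank(C) = 3 = n, so the pair (A, B) is completely controllable.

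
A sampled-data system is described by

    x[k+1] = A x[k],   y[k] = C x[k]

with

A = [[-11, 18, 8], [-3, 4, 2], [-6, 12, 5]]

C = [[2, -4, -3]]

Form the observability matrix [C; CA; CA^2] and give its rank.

CA = [[8, -16, -7]]
CA^2 = [[2, -4, -3]]
Observability matrix O = [C; CA; CA^2] = [[2, -4, -3], [8, -16, -7], [2, -4, -3]]
The columns c1, c2, c3 of O are linearly dependent: 2·c1 + c2 = 0 (check each entry), so rank(O) ≤ 2.
The 2×2 minor from rows 1, 2, columns 1, 3 is 2·(-7) - (-3)·8 = -14 - (-24) = 10 ≠ 0, so rank(O) = 2.
rank(O) = 2 < n = 3, so the pair (A, C) is not completely observable.

2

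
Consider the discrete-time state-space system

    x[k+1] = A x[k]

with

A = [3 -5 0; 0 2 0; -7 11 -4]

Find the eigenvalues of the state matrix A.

-4, 2, 3

det(zI - A) = z^3 - (tr A)z^2 + (M11 + M22 + M33)z - det A, where Mii is the 2×2 principal minor of A obtained by deleting row i and column i.
tr A = 3 + 2 + (-4) = 1; M11 = 2·(-4) - 0·11 = -8 - 0 = -8; M22 = 3·(-4) - 0·(-7) = -12 - 0 = -12; M33 = 3·2 - (-5)·0 = 6 - 0 = 6; sum of minors = -14.
det A = 3·(2·(-4) - 0·11) - (-5)·(0·(-4) - 0·(-7)) + 0·(0·11 - 2·(-7)) = 3·(-8) - (-5)·0 + 0·14 = -24.
So p(z) = det(zI - A) = z^3 - z^2 - 14z + 24.
Rational-root test: any integer root divides 24. Testing small divisors, z = 2 works: p(2) = 8 + (-4) + (-28) + 24 = 0, so (z - 2) is a factor.
Dividing, p(z) = (z - 2)(z^2 + z - 12).
Factor z^2 + z - 12: two numbers with sum -1 and product -12 are 3 and -4, so z^2 + z - 12 = (z - 3)(z + 4).
Hence p(z) = (z - 3) (z - 2) (z + 4), with roots -4, 2, 3.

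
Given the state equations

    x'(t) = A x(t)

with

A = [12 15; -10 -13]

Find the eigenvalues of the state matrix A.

-3, 2

det(sI - A) = s^2 - (tr A)s + det A, with tr A = 12 + (-13) = -1 and det A = 12·(-13) - 15·(-10) = -156 - (-150) = -6.
So p(s) = det(sI - A) = s^2 + s - 6.
Factor s^2 + s - 6: two numbers with sum -1 and product -6 are 2 and -3, so s^2 + s - 6 = (s - 2)(s + 3).
Hence p(s) = (s - 2) (s + 3), with roots -3, 2.
At least one eigenvalue has non-negative real part, so the system is not asymptotically stable.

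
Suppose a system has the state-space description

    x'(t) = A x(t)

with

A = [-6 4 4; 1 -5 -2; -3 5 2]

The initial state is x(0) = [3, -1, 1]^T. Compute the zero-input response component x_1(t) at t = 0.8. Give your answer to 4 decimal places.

-0.3611

det(sI - A) = s^3 - (tr A)s^2 + (M11 + M22 + M33)s - det A, where Mii is the 2×2 principal minor of A obtained by deleting row i and column i.
tr A = (-6) + (-5) + 2 = -9; M11 = (-5)·2 - (-2)·5 = -10 - (-10) = 0; M22 = (-6)·2 - 4·(-3) = -12 - (-12) = 0; M33 = (-6)·(-5) - 4·1 = 30 - 4 = 26; sum of minors = 26.
det A = (-6)·((-5)·2 - (-2)·5) - 4·(1·2 - (-2)·(-3)) + 4·(1·5 - (-5)·(-3)) = (-6)·0 - 4·(-4) + 4·(-10) = -24.
So p(s) = det(sI - A) = s^3 + 9s^2 + 26s + 24.
Rational-root test: any integer root divides 24. Testing small divisors, s = -2 works: p(-2) = -8 + 36 + (-52) + 24 = 0, so (s + 2) is a factor.
Dividing, p(s) = (s + 2)(s^2 + 7s + 12).
Factor s^2 + 7s + 12: two numbers with sum -7 and product 12 are -3 and -4, so s^2 + 7s + 12 = (s + 3)(s + 4).
Hence p(s) = (s + 2) (s + 3) (s + 4), with roots -4, -3, -2.
The eigenvalues -4, -3, -2 are distinct and real, so A is diagonalisable and x(t) = e^{At} x(0) = V diag(e^{λ_i t}) V^{-1} x(0), where the columns of V are the eigenvectors.
λ = -4: A - (-4)I = [[-2, 4, 4], [1, -1, -2], [-3, 5, 6]]. v must be orthogonal to every row; (row 1) × (row 2) = [-4, 0, -2], so take v_1 = [2, 0, 1]^T.
λ = -3: A - (-3)I = [[-3, 4, 4], [1, -2, -2], [-3, 5, 5]]. v must be orthogonal to every row; (row 1) × (row 2) = [0, -2, 2], so take v_2 = [0, 1, -1]^T.
λ = -2: A - (-2)I = [[-4, 4, 4], [1, -3, -2], [-3, 5, 4]]. v must be orthogonal to every row; (row 1) × (row 2) = [4, -4, 8], so take v_3 = [-1, 1, -2]^T.
V = [v_1 v_2 v_3] = [[2, 0, -1], [0, 1, 1], [1, -1, -2]] has det V = -1, so V^{-1} = adj(V)/det V = [[1, -1, -1], [-1, 3, 2], [1, -2, -2]].
Modal coordinates z(0) = V^{-1} x(0): 1·3 + (-1)·(-1) + (-1)·1 = 3; (-1)·3 + 3·(-1) + 2·1 = -4; 1·3 + (-2)·(-1) + (-2)·1 = 3; so z(0) = [3, -4, 3]^T.
x_1(t) = Σ_i (v_i)_1 · z_i(0) · e^{λ_i t} (row 1 of V times the modal terms).
x_1(0.8) = 2·3·e^{-4·0.8} + 0·(-4)·e^{-3·0.8} + (-1)·3·e^{-2·0.8} = 6·0.040762 + 0·0.090718 + (-3)·0.201897 = -0.3611.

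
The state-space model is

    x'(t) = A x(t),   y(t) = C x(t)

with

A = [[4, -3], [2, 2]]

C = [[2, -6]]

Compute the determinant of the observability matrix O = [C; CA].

-60

CA = [[-4, -18]]
Observability matrix O = [C; CA] = [[2, -6], [-4, -18]]
det(O) = 2·(-18) - (-6)·(-4) = -36 - 24 = -60
Since det(O) ≠ 0, rank(O) = 2 and the system is completely observable.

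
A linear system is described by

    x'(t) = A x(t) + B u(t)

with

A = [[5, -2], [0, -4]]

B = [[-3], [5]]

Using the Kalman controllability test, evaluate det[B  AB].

185

AB = [[-25], [-20]]
Controllability matrix C = [B  AB] = [[-3, -25], [5, -20]]
det(C) = (-3)·(-20) - (-25)·5 = 60 - (-125) = 185
Since det(C) ≠ 0, rank(C) = 2 and the system is completely controllable.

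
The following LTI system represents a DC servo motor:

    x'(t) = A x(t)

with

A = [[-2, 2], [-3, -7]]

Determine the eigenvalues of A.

det(sI - A) = s^2 - (tr A)s + det A, with tr A = (-2) + (-7) = -9 and det A = (-2)·(-7) - 2·(-3) = 14 - (-6) = 20.
So p(s) = det(sI - A) = s^2 + 9s + 20.
Factor s^2 + 9s + 20: two numbers with sum -9 and product 20 are -4 and -5, so s^2 + 9s + 20 = (s + 4)(s + 5).
Hence p(s) = (s + 4) (s + 5), with roots -5, -4.
All eigenvalues have negative real part, so the system is asymptotically stable.

-5, -4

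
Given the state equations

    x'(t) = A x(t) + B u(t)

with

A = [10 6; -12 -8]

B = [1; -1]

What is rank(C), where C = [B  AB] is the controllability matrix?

1

AB = [[4], [-4]]
Controllability matrix C = [B  AB] = [[1, 4], [-1, -4]]
Every column of C is a scalar multiple of column 1 = [1, -1] (multipliers 1, 4), so the columns span a one-dimensional space.
C ≠ 0, hence rank(C) = 1.
rank(C) = 1 < n = 2, so the pair (A, B) is not completely controllable.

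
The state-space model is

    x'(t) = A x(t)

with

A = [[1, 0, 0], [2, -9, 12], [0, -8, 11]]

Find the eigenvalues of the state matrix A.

-1, 1, 3

det(sI - A) = s^3 - (tr A)s^2 + (M11 + M22 + M33)s - det A, where Mii is the 2×2 principal minor of A obtained by deleting row i and column i.
tr A = 1 + (-9) + 11 = 3; M11 = (-9)·11 - 12·(-8) = -99 - (-96) = -3; M22 = 1·11 - 0·0 = 11 - 0 = 11; M33 = 1·(-9) - 0·2 = -9 - 0 = -9; sum of minors = -1.
det A = 1·((-9)·11 - 12·(-8)) - 0·(2·11 - 12·0) + 0·(2·(-8) - (-9)·0) = 1·(-3) - 0·22 + 0·(-16) = -3.
So p(s) = det(sI - A) = s^3 - 3s^2 - s + 3.
Rational-root test: any integer root divides 3. Testing small divisors, s = -1 works: p(-1) = -1 + (-3) + 1 + 3 = 0, so (s + 1) is a factor.
Dividing, p(s) = (s + 1)(s^2 - 4s + 3).
Factor s^2 - 4s + 3: two numbers with sum 4 and product 3 are 3 and 1, so s^2 - 4s + 3 = (s - 3)(s - 1).
Hence p(s) = (s - 3) (s - 1) (s + 1), with roots -1, 1, 3.
At least one eigenvalue has non-negative real part, so the system is not asymptotically stable.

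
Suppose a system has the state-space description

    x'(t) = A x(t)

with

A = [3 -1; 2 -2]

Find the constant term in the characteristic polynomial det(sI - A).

For a 2×2 matrix, det(sI - A) = s^2 - (tr A)s + det A.
tr A = 1, det A = -4.
So p(s) = s^2 - s - 4.
The constant term is -4.

-4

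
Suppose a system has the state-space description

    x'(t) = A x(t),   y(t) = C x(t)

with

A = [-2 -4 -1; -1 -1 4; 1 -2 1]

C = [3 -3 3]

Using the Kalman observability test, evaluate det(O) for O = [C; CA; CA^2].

CA = [[0, -15, -12]]
CA^2 = [[3, 39, -72]]
Observability matrix O = [C; CA; CA^2] = [[3, -3, 3], [0, -15, -12], [3, 39, -72]]
Expanding along the first row, det(O) = 3·((-15)·(-72) - (-12)·39) - (-3)·(0·(-72) - (-12)·3) + 3·(0·39 - (-15)·3) = 3·1548 - (-3)·36 + 3·45 = 4887
Since det(O) ≠ 0, rank(O) = 3 and the system is completely observable.

4887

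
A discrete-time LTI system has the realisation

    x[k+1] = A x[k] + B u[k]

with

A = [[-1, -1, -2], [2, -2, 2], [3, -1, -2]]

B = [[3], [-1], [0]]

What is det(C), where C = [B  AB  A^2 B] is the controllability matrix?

-488

AB = [[-2], [8], [10]]
A^2B = [[-26], [0], [-34]]
Controllability matrix C = [B  AB  A^2B] = [[3, -2, -26], [-1, 8, 0], [0, 10, -34]]
Expanding along the first row, det(C) = 3·(8·(-34) - 0·10) - (-2)·((-1)·(-34) - 0·0) + (-26)·((-1)·10 - 8·0) = 3·(-272) - (-2)·34 + (-26)·(-10) = -488
Since det(C) ≠ 0, rank(C) = 3 and the system is completely controllable.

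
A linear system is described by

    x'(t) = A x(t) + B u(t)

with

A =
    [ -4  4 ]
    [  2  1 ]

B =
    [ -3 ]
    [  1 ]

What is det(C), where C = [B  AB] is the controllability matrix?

-1

AB = [[16], [-5]]
Controllability matrix C = [B  AB] = [[-3, 16], [1, -5]]
det(C) = (-3)·(-5) - 16·1 = 15 - 16 = -1
Since det(C) ≠ 0, rank(C) = 2 and the system is completely controllable.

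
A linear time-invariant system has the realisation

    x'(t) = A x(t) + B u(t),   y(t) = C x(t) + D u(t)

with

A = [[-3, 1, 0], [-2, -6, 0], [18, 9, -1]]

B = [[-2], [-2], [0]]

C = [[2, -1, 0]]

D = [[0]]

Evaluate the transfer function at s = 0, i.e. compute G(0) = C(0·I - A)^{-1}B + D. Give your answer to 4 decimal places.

G(0) = C(-A)^{-1}B + D = -C A^{-1} B + D.
det A = -20, so A^{-1} = (1/-20)·adj(A) = [[-3/10, -1/20, 0], [1/10, -3/20, 0], [-9/2, -9/4, -1]]
A^{-1} B = [7/10, 1/10, 27/2]^T
C A^{-1} B = 13/10
G(0) = D - C A^{-1} B = 0 - (13/10) = -13/10 ≈ -1.3000

-1.3000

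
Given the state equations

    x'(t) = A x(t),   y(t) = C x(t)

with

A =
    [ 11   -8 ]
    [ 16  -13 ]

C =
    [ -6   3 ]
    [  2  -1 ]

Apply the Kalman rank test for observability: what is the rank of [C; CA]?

CA = [[-18, 9], [6, -3]]
Observability matrix O = [C; CA] = [[-6, 3], [2, -1], [-18, 9], [6, -3]]
Every row of O is a scalar multiple of row 1 = [-6, 3] (multipliers 1, -1/3, 3, -1), so the rows span a one-dimensional space.
O ≠ 0, hence rank(O) = 1.
rank(O) = 1 < n = 2, so the pair (A, C) is not completely observable.

1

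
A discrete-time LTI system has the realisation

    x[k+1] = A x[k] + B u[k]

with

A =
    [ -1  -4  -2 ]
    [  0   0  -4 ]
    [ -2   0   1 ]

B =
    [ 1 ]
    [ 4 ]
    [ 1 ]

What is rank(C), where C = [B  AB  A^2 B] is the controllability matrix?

3

AB = [[-19], [-4], [-1]]
A^2B = [[37], [4], [37]]
Controllability matrix C = [B  AB  A^2B] = [[1, -19, 37], [4, -4, 4], [1, -1, 37]]
det(C) = 1·((-4)·37 - 4·(-1)) - (-19)·(4·37 - 4·1) + 37·(4·(-1) - (-4)·1) = 1·(-144) - (-19)·144 + 37·0 = 2592 ≠ 0, so rank(C) = 3.
rank(C) = 3 = n, so the pair (A, B) is completely controllable.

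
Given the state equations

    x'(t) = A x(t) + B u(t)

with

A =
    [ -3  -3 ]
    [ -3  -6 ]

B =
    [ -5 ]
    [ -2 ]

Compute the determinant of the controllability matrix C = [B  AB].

AB = [[21], [27]]
Controllability matrix C = [B  AB] = [[-5, 21], [-2, 27]]
det(C) = (-5)·27 - 21·(-2) = -135 - (-42) = -93
Since det(C) ≠ 0, rank(C) = 2 and the system is completely controllable.

-93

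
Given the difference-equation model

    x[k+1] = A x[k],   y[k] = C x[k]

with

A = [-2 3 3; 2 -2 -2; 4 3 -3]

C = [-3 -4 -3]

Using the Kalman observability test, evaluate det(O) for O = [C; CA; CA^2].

-1152

CA = [[-14, -10, 8]]
CA^2 = [[40, 2, -46]]
Observability matrix O = [C; CA; CA^2] = [[-3, -4, -3], [-14, -10, 8], [40, 2, -46]]
Expanding along the first row, det(O) = (-3)·((-10)·(-46) - 8·2) - (-4)·((-14)·(-46) - 8·40) + (-3)·((-14)·2 - (-10)·40) = (-3)·444 - (-4)·324 + (-3)·372 = -1152
Since det(O) ≠ 0, rank(O) = 3 and the system is completely observable.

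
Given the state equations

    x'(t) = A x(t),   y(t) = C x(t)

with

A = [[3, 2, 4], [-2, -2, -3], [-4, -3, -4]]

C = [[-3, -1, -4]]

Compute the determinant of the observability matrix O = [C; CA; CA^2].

100

CA = [[9, 8, 7]]
CA^2 = [[-17, -19, -16]]
Observability matrix O = [C; CA; CA^2] = [[-3, -1, -4], [9, 8, 7], [-17, -19, -16]]
Expanding along the first row, det(O) = (-3)·(8·(-16) - 7·(-19)) - (-1)·(9·(-16) - 7·(-17)) + (-4)·(9·(-19) - 8·(-17)) = (-3)·5 - (-1)·(-25) + (-4)·(-35) = 100
Since det(O) ≠ 0, rank(O) = 3 and the system is completely observable.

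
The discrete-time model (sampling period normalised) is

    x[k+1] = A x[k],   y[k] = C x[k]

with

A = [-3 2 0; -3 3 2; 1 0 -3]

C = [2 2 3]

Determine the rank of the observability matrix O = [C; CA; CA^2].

3

CA = [[-9, 10, -5]]
CA^2 = [[-8, 12, 35]]
Observability matrix O = [C; CA; CA^2] = [[2, 2, 3], [-9, 10, -5], [-8, 12, 35]]
det(O) = 2·(10·35 - (-5)·12) - 2·((-9)·35 - (-5)·(-8)) + 3·((-9)·12 - 10·(-8)) = 2·410 - 2·(-355) + 3·(-28) = 1446 ≠ 0, so rank(O) = 3.
rank(O) = 3 = n, so the pair (A, C) is completely observable.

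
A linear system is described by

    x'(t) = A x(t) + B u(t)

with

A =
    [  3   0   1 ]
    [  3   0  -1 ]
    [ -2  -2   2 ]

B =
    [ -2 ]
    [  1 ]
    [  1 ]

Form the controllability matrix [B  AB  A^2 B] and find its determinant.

430

AB = [[-5], [-7], [4]]
A^2B = [[-11], [-19], [32]]
Controllability matrix C = [B  AB  A^2B] = [[-2, -5, -11], [1, -7, -19], [1, 4, 32]]
Expanding along the first row, det(C) = (-2)·((-7)·32 - (-19)·4) - (-5)·(1·32 - (-19)·1) + (-11)·(1·4 - (-7)·1) = (-2)·(-148) - (-5)·51 + (-11)·11 = 430
Since det(C) ≠ 0, rank(C) = 3 and the system is completely controllable.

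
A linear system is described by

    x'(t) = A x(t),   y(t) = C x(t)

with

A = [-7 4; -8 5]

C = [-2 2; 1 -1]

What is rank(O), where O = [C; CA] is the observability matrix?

1

CA = [[-2, 2], [1, -1]]
Observability matrix O = [C; CA] = [[-2, 2], [1, -1], [-2, 2], [1, -1]]
Every row of O is a scalar multiple of row 1 = [-2, 2] (multipliers 1, -1/2, 1, -1/2), so the rows span a one-dimensional space.
O ≠ 0, hence rank(O) = 1.
rank(O) = 1 < n = 2, so the pair (A, C) is not completely observable.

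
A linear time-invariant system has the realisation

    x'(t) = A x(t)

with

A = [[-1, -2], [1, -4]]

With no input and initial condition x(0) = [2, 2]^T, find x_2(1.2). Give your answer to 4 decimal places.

0.0546

det(sI - A) = s^2 - (tr A)s + det A, with tr A = (-1) + (-4) = -5 and det A = (-1)·(-4) - (-2)·1 = 4 - (-2) = 6.
So p(s) = det(sI - A) = s^2 + 5s + 6.
Factor s^2 + 5s + 6: two numbers with sum -5 and product 6 are -2 and -3, so s^2 + 5s + 6 = (s + 2)(s + 3).
Hence p(s) = (s + 2) (s + 3), with roots -3, -2.
The eigenvalues -3, -2 are distinct and real, so A is diagonalisable and x(t) = e^{At} x(0) = V diag(e^{λ_i t}) V^{-1} x(0), where the columns of V are the eigenvectors.
λ = -3: A - (-3)I = [[2, -2], [1, -1]]. Row 1 gives 2·v1 + (-2)·v2 = 0, so take v_1 = [1, 1]^T.
λ = -2: A - (-2)I = [[1, -2], [1, -2]]. Row 1 gives 1·v1 + (-2)·v2 = 0, so take v_2 = [-2, -1]^T.
V = [v_1 v_2] = [[1, -2], [1, -1]] has det V = 1, so V^{-1} = adj(V)/det V = [[-1, 2], [-1, 1]].
Modal coordinates z(0) = V^{-1} x(0): (-1)·2 + 2·2 = 2; (-1)·2 + 1·2 = 0; so z(0) = [2, 0]^T.
x_2(t) = Σ_i (v_i)_2 · z_i(0) · e^{λ_i t} (row 2 of V times the modal terms).
x_2(1.2) = 1·2·e^{-3·1.2} + (-1)·0·e^{-2·1.2} = 2·0.027324 + 0·0.090718 = 0.0546.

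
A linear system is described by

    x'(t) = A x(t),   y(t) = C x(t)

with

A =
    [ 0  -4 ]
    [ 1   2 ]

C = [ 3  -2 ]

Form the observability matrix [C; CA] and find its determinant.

CA = [[-2, -16]]
Observability matrix O = [C; CA] = [[3, -2], [-2, -16]]
det(O) = 3·(-16) - (-2)·(-2) = -48 - 4 = -52
Since det(O) ≠ 0, rank(O) = 2 and the system is completely observable.

-52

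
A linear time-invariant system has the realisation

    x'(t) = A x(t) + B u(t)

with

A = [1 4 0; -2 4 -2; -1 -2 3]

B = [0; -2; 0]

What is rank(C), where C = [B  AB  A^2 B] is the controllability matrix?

AB = [[-8], [-8], [4]]
A^2B = [[-40], [-24], [36]]
Controllability matrix C = [B  AB  A^2B] = [[0, -8, -40], [-2, -8, -24], [0, 4, 36]]
det(C) = 0·((-8)·36 - (-24)·4) - (-8)·((-2)·36 - (-24)·0) + (-40)·((-2)·4 - (-8)·0) = 0·(-192) - (-8)·(-72) + (-40)·(-8) = -256 ≠ 0, so rank(C) = 3.
rank(C) = 3 = n, so the pair (A, B) is completely controllable.

3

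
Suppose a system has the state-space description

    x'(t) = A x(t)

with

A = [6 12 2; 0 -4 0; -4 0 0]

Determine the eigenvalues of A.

-4, 2, 4

det(sI - A) = s^3 - (tr A)s^2 + (M11 + M22 + M33)s - det A, where Mii is the 2×2 principal minor of A obtained by deleting row i and column i.
tr A = 6 + (-4) + 0 = 2; M11 = (-4)·0 - 0·0 = 0 - 0 = 0; M22 = 6·0 - 2·(-4) = 0 - (-8) = 8; M33 = 6·(-4) - 12·0 = -24 - 0 = -24; sum of minors = -16.
det A = 6·((-4)·0 - 0·0) - 12·(0·0 - 0·(-4)) + 2·(0·0 - (-4)·(-4)) = 6·0 - 12·0 + 2·(-16) = -32.
So p(s) = det(sI - A) = s^3 - 2s^2 - 16s + 32.
Rational-root test: any integer root divides 32. Testing small divisors, s = 2 works: p(2) = 8 + (-8) + (-32) + 32 = 0, so (s - 2) is a factor.
Dividing, p(s) = (s - 2)(s^2 - 16).
Factor s^2 - 16: two numbers with sum 0 and product -16 are 4 and -4, so s^2 - 16 = (s - 4)(s + 4).
Hence p(s) = (s - 4) (s - 2) (s + 4), with roots -4, 2, 4.
At least one eigenvalue has non-negative real part, so the system is not asymptotically stable.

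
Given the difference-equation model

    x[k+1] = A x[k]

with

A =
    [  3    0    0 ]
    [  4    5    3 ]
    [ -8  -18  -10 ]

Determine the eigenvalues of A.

det(zI - A) = z^3 - (tr A)z^2 + (M11 + M22 + M33)z - det A, where Mii is the 2×2 principal minor of A obtained by deleting row i and column i.
tr A = 3 + 5 + (-10) = -2; M11 = 5·(-10) - 3·(-18) = -50 - (-54) = 4; M22 = 3·(-10) - 0·(-8) = -30 - 0 = -30; M33 = 3·5 - 0·4 = 15 - 0 = 15; sum of minors = -11.
det A = 3·(5·(-10) - 3·(-18)) - 0·(4·(-10) - 3·(-8)) + 0·(4·(-18) - 5·(-8)) = 3·4 - 0·(-16) + 0·(-32) = 12.
So p(z) = det(zI - A) = z^3 + 2z^2 - 11z - 12.
Rational-root test: any integer root divides -12. Testing small divisors, z = -1 works: p(-1) = -1 + 2 + 11 + (-12) = 0, so (z + 1) is a factor.
Dividing, p(z) = (z + 1)(z^2 + z - 12).
Factor z^2 + z - 12: two numbers with sum -1 and product -12 are 3 and -4, so z^2 + z - 12 = (z - 3)(z + 4).
Hence p(z) = (z - 3) (z + 1) (z + 4), with roots -4, -1, 3.

-4, -1, 3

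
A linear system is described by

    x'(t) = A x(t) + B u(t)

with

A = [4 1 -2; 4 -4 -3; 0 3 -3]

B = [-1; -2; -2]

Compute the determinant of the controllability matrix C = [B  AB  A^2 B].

AB = [[-2], [10], [0]]
A^2B = [[2], [-48], [30]]
Controllability matrix C = [B  AB  A^2B] = [[-1, -2, 2], [-2, 10, -48], [-2, 0, 30]]
Expanding along the first row, det(C) = (-1)·(10·30 - (-48)·0) - (-2)·((-2)·30 - (-48)·(-2)) + 2·((-2)·0 - 10·(-2)) = (-1)·300 - (-2)·(-156) + 2·20 = -572
Since det(C) ≠ 0, rank(C) = 3 and the system is completely controllable.

-572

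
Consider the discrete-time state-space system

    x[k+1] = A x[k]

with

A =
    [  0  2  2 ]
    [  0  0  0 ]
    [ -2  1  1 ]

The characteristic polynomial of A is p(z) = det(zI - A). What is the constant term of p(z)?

Expand det(zI - A) for the 3×3 matrix.
p(z) = z^3 - z^2 + 4z.
(Check: constant term = det(-A) = (-1)^3 det A = 0; coefficient of z^2 = -tr A = -1.)
The constant term is 0.

0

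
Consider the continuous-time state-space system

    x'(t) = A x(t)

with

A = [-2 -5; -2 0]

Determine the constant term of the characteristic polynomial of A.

-10

For a 2×2 matrix, det(sI - A) = s^2 - (tr A)s + det A.
tr A = -2, det A = -10.
So p(s) = s^2 + 2s - 10.
The constant term is -10.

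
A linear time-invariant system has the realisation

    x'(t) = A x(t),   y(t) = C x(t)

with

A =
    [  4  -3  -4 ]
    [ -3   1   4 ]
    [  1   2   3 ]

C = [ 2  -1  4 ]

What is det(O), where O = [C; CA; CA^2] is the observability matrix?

CA = [[15, 1, 0]]
CA^2 = [[57, -44, -56]]
Observability matrix O = [C; CA; CA^2] = [[2, -1, 4], [15, 1, 0], [57, -44, -56]]
Expanding along the first row, det(O) = 2·(1·(-56) - 0·(-44)) - (-1)·(15·(-56) - 0·57) + 4·(15·(-44) - 1·57) = 2·(-56) - (-1)·(-840) + 4·(-717) = -3820
Since det(O) ≠ 0, rank(O) = 3 and the system is completely observable.

-3820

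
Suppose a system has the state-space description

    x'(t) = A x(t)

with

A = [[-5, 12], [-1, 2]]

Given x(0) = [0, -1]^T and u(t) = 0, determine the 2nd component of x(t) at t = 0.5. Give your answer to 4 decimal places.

det(sI - A) = s^2 - (tr A)s + det A, with tr A = (-5) + 2 = -3 and det A = (-5)·2 - 12·(-1) = -10 - (-12) = 2.
So p(s) = det(sI - A) = s^2 + 3s + 2.
Factor s^2 + 3s + 2: two numbers with sum -3 and product 2 are -1 and -2, so s^2 + 3s + 2 = (s + 1)(s + 2).
Hence p(s) = (s + 1) (s + 2), with roots -2, -1.
The eigenvalues -2, -1 are distinct and real, so A is diagonalisable and x(t) = e^{At} x(0) = V diag(e^{λ_i t}) V^{-1} x(0), where the columns of V are the eigenvectors.
λ = -2: A - (-2)I = [[-3, 12], [-1, 4]]. Row 1 gives (-3)·v1 + 12·v2 = 0, so take v_1 = [4, 1]^T.
λ = -1: A - (-1)I = [[-4, 12], [-1, 3]]. Row 1 gives (-4)·v1 + 12·v2 = 0, so take v_2 = [-3, -1]^T.
V = [v_1 v_2] = [[4, -3], [1, -1]] has det V = -1, so V^{-1} = adj(V)/det V = [[1, -3], [1, -4]].
Modal coordinates z(0) = V^{-1} x(0): 1·0 + (-3)·(-1) = 3; 1·0 + (-4)·(-1) = 4; so z(0) = [3, 4]^T.
x_2(t) = Σ_i (v_i)_2 · z_i(0) · e^{λ_i t} (row 2 of V times the modal terms).
x_2(0.5) = 1·3·e^{-2·0.5} + (-1)·4·e^{-1·0.5} = 3·0.367879 + (-4)·0.606531 = -1.3225.

-1.3225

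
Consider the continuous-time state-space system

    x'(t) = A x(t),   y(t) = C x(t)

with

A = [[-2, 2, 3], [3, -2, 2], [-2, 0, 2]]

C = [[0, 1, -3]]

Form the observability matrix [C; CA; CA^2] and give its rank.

3

CA = [[9, -2, -4]]
CA^2 = [[-16, 22, 15]]
Observability matrix O = [C; CA; CA^2] = [[0, 1, -3], [9, -2, -4], [-16, 22, 15]]
det(O) = 0·((-2)·15 - (-4)·22) - 1·(9·15 - (-4)·(-16)) + (-3)·(9·22 - (-2)·(-16)) = 0·58 - 1·71 + (-3)·166 = -569 ≠ 0, so rank(O) = 3.
rank(O) = 3 = n, so the pair (A, C) is completely observable.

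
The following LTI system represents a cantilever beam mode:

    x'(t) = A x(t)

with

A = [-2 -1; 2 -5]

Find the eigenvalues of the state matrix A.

det(sI - A) = s^2 - (tr A)s + det A, with tr A = (-2) + (-5) = -7 and det A = (-2)·(-5) - (-1)·2 = 10 - (-2) = 12.
So p(s) = det(sI - A) = s^2 + 7s + 12.
Factor s^2 + 7s + 12: two numbers with sum -7 and product 12 are -3 and -4, so s^2 + 7s + 12 = (s + 3)(s + 4).
Hence p(s) = (s + 3) (s + 4), with roots -4, -3.
All eigenvalues have negative real part, so the system is asymptotically stable.

-4, -3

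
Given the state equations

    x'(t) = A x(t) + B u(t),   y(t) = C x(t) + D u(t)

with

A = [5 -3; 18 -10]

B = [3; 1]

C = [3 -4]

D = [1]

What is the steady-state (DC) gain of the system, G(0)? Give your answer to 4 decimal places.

G(0) = C(-A)^{-1}B + D = -C A^{-1} B + D.
det A = 4, so A^{-1} = (1/4)·adj(A) = [[-5/2, 3/4], [-9/2, 5/4]]
A^{-1} B = [-27/4, -49/4]^T
C A^{-1} B = 115/4
G(0) = D - C A^{-1} B = 1 - (115/4) = -111/4 ≈ -27.7500

-27.7500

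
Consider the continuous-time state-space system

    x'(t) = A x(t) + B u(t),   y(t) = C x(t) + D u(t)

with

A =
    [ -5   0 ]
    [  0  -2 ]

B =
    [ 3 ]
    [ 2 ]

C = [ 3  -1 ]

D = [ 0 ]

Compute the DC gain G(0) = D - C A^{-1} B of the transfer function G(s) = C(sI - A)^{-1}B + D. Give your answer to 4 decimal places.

0.8000

G(0) = C(-A)^{-1}B + D = -C A^{-1} B + D.
det A = 10, so A^{-1} = (1/10)·adj(A) = [[-1/5, 0], [0, -1/2]]
A^{-1} B = [-3/5, -1]^T
C A^{-1} B = -4/5
G(0) = D - C A^{-1} B = 0 - (-4/5) = 4/5 ≈ 0.8000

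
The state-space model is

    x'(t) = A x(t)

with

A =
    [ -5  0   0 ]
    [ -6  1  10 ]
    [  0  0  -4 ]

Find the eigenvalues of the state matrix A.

-5, -4, 1

det(sI - A) = s^3 - (tr A)s^2 + (M11 + M22 + M33)s - det A, where Mii is the 2×2 principal minor of A obtained by deleting row i and column i.
tr A = (-5) + 1 + (-4) = -8; M11 = 1·(-4) - 10·0 = -4 - 0 = -4; M22 = (-5)·(-4) - 0·0 = 20 - 0 = 20; M33 = (-5)·1 - 0·(-6) = -5 - 0 = -5; sum of minors = 11.
det A = (-5)·(1·(-4) - 10·0) - 0·((-6)·(-4) - 10·0) + 0·((-6)·0 - 1·0) = (-5)·(-4) - 0·24 + 0·0 = 20.
So p(s) = det(sI - A) = s^3 + 8s^2 + 11s - 20.
Rational-root test: any integer root divides -20. Testing small divisors, s = 1 works: p(1) = 1 + 8 + 11 + (-20) = 0, so (s - 1) is a factor.
Dividing, p(s) = (s - 1)(s^2 + 9s + 20).
Factor s^2 + 9s + 20: two numbers with sum -9 and product 20 are -4 and -5, so s^2 + 9s + 20 = (s + 4)(s + 5).
Hence p(s) = (s - 1) (s + 4) (s + 5), with roots -5, -4, 1.
At least one eigenvalue has non-negative real part, so the system is not asymptotically stable.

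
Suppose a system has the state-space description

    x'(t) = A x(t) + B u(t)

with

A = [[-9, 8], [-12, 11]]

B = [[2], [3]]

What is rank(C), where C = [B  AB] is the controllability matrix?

AB = [[6], [9]]
Controllability matrix C = [B  AB] = [[2, 6], [3, 9]]
Every column of C is a scalar multiple of column 1 = [2, 3] (multipliers 1, 3), so the columns span a one-dimensional space.
C ≠ 0, hence rank(C) = 1.
rank(C) = 1 < n = 2, so the pair (A, B) is not completely controllable.

1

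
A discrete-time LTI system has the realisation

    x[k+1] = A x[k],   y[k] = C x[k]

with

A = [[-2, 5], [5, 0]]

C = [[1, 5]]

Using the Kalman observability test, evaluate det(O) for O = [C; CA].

-110

CA = [[23, 5]]
Observability matrix O = [C; CA] = [[1, 5], [23, 5]]
det(O) = 1·5 - 5·23 = 5 - 115 = -110
Since det(O) ≠ 0, rank(O) = 2 and the system is completely observable.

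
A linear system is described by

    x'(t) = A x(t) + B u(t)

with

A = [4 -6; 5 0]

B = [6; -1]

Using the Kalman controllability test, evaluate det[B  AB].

210

AB = [[30], [30]]
Controllability matrix C = [B  AB] = [[6, 30], [-1, 30]]
det(C) = 6·30 - 30·(-1) = 180 - (-30) = 210
Since det(C) ≠ 0, rank(C) = 2 and the system is completely controllable.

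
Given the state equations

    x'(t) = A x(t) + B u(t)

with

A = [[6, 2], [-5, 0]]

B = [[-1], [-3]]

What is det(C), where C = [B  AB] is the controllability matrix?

AB = [[-12], [5]]
Controllability matrix C = [B  AB] = [[-1, -12], [-3, 5]]
det(C) = (-1)·5 - (-12)·(-3) = -5 - 36 = -41
Since det(C) ≠ 0, rank(C) = 2 and the system is completely controllable.

-41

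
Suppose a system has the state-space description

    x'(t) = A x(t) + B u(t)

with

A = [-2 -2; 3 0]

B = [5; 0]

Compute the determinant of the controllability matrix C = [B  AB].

AB = [[-10], [15]]
Controllability matrix C = [B  AB] = [[5, -10], [0, 15]]
det(C) = 5·15 - (-10)·0 = 75 - 0 = 75
Since det(C) ≠ 0, rank(C) = 2 and the system is completely controllable.

75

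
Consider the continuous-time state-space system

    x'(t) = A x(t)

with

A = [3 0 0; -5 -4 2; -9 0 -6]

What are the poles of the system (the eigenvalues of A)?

det(sI - A) = s^3 - (tr A)s^2 + (M11 + M22 + M33)s - det A, where Mii is the 2×2 principal minor of A obtained by deleting row i and column i.
tr A = 3 + (-4) + (-6) = -7; M11 = (-4)·(-6) - 2·0 = 24 - 0 = 24; M22 = 3·(-6) - 0·(-9) = -18 - 0 = -18; M33 = 3·(-4) - 0·(-5) = -12 - 0 = -12; sum of minors = -6.
det A = 3·((-4)·(-6) - 2·0) - 0·((-5)·(-6) - 2·(-9)) + 0·((-5)·0 - (-4)·(-9)) = 3·24 - 0·48 + 0·(-36) = 72.
So p(s) = det(sI - A) = s^3 + 7s^2 - 6s - 72.
Rational-root test: any integer root divides -72. Testing small divisors, s = 3 works: p(3) = 27 + 63 + (-18) + (-72) = 0, so (s - 3) is a factor.
Dividing, p(s) = (s - 3)(s^2 + 10s + 24).
Factor s^2 + 10s + 24: two numbers with sum -10 and product 24 are -4 and -6, so s^2 + 10s + 24 = (s + 4)(s + 6).
Hence p(s) = (s - 3) (s + 4) (s + 6), with roots -6, -4, 3.
At least one eigenvalue has non-negative real part, so the system is not asymptotically stable.

-6, -4, 3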